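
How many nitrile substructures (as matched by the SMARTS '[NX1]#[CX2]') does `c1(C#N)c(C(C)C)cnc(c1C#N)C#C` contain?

2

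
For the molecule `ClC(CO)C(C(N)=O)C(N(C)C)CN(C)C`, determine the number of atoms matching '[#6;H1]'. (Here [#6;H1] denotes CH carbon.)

Check the 16 heavy atoms by environment: 2× C (H2) → no; 3× C (H1) → match; 1× O (H1) → no; 1× Cl (H0) → no; 2× N (H0) → no; 4× C (H3) → no; 1× C (H0) → no; 1× O (H0) → no; 1× N (H2) → no.
That gives 3 matching atoms.

3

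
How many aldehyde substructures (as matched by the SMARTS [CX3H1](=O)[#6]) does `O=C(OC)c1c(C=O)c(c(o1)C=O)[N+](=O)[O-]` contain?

[CX3H1](=O)[#6] is the SMARTS for an aldehyde: an sp2 carbon with one H, double-bonded to O and single-bonded to carbon.
The molecule carries 2 separate instances of an aldehyde (-CHO) meeting every constraint; each maps to a distinct set of atoms, giving 2 matches.

2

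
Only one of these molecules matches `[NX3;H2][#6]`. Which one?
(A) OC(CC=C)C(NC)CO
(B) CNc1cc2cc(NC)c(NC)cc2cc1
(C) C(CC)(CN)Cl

C

[NX3;H2][#6] describes a trivalent nitrogen with two H attached to carbon (a primary amine).
(A) has an N-methylamino group (-NHCH3) but the nitrogen bears two carbons and only one H (H1), not H2.
(B) has an N-methylamino group (-NHCH3) but the nitrogen bears two carbons and only one H (H1), not H2.
(C) contains a primary amino group (-NH2), which satisfies every atom and bond constraint.
So the answer is (C).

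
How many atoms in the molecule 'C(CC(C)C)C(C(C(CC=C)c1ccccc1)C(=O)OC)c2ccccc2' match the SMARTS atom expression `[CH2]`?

4

Check the 27 heavy atoms by environment: 4× C (H2) → match; 5× C (H1) → no; 3× C (H3) → no; 1× C (H0) → no; 2× O (H0) → no; 2× c (aromatic, H0) → no; 10× c (aromatic, H1) → no.
That gives 4 matching atoms.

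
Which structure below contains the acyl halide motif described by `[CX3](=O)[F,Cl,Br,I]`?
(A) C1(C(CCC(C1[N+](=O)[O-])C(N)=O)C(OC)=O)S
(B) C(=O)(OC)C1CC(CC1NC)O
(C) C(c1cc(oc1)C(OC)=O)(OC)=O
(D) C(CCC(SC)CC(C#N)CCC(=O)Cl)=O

[CX3](=O)[F,Cl,Br,I] describes a carbonyl carbon bonded to a halogen (an acyl halide).
(A) has a methyl-ester group (-C(=O)OCH3) but the carbonyl is bonded to -O-C, not to a halogen.
(B) has a methyl-ester group (-C(=O)OCH3) but the carbonyl is bonded to -O-C, not to a halogen.
(C) has a methyl-ester group (-C(=O)OCH3) but the carbonyl is bonded to -O-C, not to a halogen.
(D) contains an acyl chloride (-C(=O)Cl), which satisfies every atom and bond constraint.
So the answer is (D).

D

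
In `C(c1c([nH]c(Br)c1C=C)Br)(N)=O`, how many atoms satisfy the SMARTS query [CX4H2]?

The query [CX4H2] means: sp3 carbon (X4) with exactly two hydrogens.
Check the 12 heavy atoms by environment: 1× n (aromatic, H1, X3) → no; 4× c (aromatic, H0, X3) → no; 2× Br (H0, X1) → no; 1× C (H0, X3) → no; 1× O (H0, X1) → no; 1× N (H2, X3) → no; 1× C (H1, X3) → no; 1× C (H2, X3) → no.
No environment satisfies the query, so 0 matching atoms.

0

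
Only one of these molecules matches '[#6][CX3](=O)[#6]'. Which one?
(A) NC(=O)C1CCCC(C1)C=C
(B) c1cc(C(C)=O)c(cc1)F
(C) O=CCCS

B

[#6][CX3](=O)[#6] describes a carbonyl carbon (no H) flanked by two carbons (a ketone).
(A) has a primary amide (-C(=O)NH2) but one neighbour of the carbonyl carbon is N, not C.
(B) contains an acetyl/ketone group (-C(=O)CH3), which satisfies every atom and bond constraint.
(C) has an aldehyde (-CHO) but the carbonyl carbon has H1, so it is not flanked by two carbons.
So the answer is (B).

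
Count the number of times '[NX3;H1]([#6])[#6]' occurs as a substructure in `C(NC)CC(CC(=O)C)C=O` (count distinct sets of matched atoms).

[NX3;H1]([#6])[#6] is the SMARTS for a secondary amine: a trivalent nitrogen with one H, bonded to two carbons.
Exactly one fragment in the molecule meets all constraints, giving 1 match.

1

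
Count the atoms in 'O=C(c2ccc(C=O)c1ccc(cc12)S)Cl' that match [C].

2

Check the 16 heavy atoms by environment: 10× c (aromatic) → no; 2× C → match; 2× O → no; 1× S → no; 1× Cl → no.
That gives 2 matching atoms.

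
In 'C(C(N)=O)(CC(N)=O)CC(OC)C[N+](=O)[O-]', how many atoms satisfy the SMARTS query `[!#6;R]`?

Check the 16 heavy atoms by environment: 8× C (acyclic) → no; 1× N (charge +1, acyclic) → no; 1× O (charge -1, acyclic) → no; 4× O (acyclic) → no; 2× N (acyclic) → no.
No environment satisfies the query, so 0 matching atoms.

0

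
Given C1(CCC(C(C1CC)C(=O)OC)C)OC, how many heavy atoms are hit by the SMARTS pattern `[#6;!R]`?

6

The query [#6;!R] means: carbon not in any ring.
Check the 15 heavy atoms by environment: 6× C (in 6-ring) → no; 6× C (acyclic) → match; 3× O (acyclic) → no.
That gives 6 matching atoms.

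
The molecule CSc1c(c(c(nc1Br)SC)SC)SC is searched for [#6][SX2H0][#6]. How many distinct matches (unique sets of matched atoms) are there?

4

[#6][SX2H0][#6] is the SMARTS for a thioether: an aliphatic sulfur bridging two carbons with no H on the sulfur.
The molecule carries 4 separate instances of a methylthio ether (-SCH3) meeting every constraint; each maps to a distinct set of atoms, giving 4 matches.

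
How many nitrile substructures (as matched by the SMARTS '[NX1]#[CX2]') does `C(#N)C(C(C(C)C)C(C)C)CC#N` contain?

2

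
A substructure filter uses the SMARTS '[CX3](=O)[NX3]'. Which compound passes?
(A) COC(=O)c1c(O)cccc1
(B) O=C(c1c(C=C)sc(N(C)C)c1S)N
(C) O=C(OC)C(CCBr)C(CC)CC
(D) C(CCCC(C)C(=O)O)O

B

[CX3](=O)[NX3] describes a carbonyl carbon bonded to a trivalent nitrogen (an amide).
(A) has a methyl-ester group (-C(=O)OCH3) but the carbonyl is bonded to O, not to an NX3 nitrogen.
(B) contains a primary amide (-C(=O)NH2), which satisfies every atom and bond constraint.
(C) has a methyl-ester group (-C(=O)OCH3) but the carbonyl is bonded to O, not to an NX3 nitrogen.
(D) has a carboxylic acid group (-C(=O)OH) but the carbonyl is bonded to O, not to an NX3 nitrogen.
So the answer is (B).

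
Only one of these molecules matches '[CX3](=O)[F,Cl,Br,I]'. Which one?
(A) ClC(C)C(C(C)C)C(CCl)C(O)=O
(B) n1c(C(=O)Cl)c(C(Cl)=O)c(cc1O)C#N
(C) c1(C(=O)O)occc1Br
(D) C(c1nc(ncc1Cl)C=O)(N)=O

B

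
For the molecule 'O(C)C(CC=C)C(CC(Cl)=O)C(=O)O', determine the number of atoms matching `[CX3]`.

Check the 14 heavy atoms by environment: 5× C (X4) → no; 4× C (X3) → match; 2× O (X1) → no; 1× Cl (X1) → no; 2× O (X2) → no.
That gives 4 matching atoms.

4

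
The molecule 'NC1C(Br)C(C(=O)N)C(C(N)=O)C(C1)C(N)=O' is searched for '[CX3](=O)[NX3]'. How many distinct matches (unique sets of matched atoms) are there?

3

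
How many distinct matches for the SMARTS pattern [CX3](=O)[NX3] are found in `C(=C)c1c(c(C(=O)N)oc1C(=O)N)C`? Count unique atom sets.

2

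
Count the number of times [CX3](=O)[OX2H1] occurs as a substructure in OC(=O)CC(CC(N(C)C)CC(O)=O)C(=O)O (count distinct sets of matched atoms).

[CX3](=O)[OX2H1] is the SMARTS for a carboxylic acid: an sp2 carbon double-bonded to O and single-bonded to an -OH oxygen.
The molecule carries 3 separate instances of a carboxylic acid group (-C(=O)OH) meeting every constraint; each maps to a distinct set of atoms, giving 3 matches.

3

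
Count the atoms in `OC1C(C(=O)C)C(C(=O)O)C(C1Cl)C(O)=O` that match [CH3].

1

The query [CH3] means: aliphatic carbon with exactly three hydrogens.
Check the 16 heavy atoms by environment: 5× C (H1) → no; 1× Cl (H0) → no; 3× C (H0) → no; 3× O (H0) → no; 1× C (H3) → match; 3× O (H1) → no.
That gives 1 matching atom.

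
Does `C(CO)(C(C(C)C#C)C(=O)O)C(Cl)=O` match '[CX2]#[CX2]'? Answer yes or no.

Yes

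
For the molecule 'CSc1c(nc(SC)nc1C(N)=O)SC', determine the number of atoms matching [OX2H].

0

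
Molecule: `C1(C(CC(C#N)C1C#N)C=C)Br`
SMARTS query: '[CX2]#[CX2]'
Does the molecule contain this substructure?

No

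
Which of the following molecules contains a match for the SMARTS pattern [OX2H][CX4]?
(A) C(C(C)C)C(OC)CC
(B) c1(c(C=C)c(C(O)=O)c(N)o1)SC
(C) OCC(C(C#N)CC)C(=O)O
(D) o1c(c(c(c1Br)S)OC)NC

C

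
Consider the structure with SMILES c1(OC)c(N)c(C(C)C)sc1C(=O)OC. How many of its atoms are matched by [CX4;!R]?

5

The query [CX4;!R] means: aliphatic carbon with four total connections, not in a ring.
Check the 15 heavy atoms by environment: 1× s (aromatic, X2, in 5-ring) → no; 4× c (aromatic, X3, in 5-ring) → no; 5× C (X4, acyclic) → match; 1× C (X3, acyclic) → no; 1× O (X1, acyclic) → no; 2× O (X2, acyclic) → no; 1× N (X3, acyclic) → no.
That gives 5 matching atoms.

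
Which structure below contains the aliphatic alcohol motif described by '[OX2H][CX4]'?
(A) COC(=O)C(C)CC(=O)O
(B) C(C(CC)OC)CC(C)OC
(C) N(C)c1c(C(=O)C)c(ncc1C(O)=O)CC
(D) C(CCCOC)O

D

[OX2H][CX4] describes a hydroxyl oxygen bound to an sp3 (X4) carbon (an aliphatic alcohol).
(A) has a carboxylic acid group (-C(=O)OH) but the -OH is on a CX3 carbonyl carbon, not a CX4 carbon.
(B) has a methoxy ether (-OCH3) but the oxygen has H0 (ether), not H1.
(C) has a carboxylic acid group (-C(=O)OH) but the -OH is on a CX3 carbonyl carbon, not a CX4 carbon.
(D) contains a hydroxyl group (-OH), which satisfies every atom and bond constraint.
So the answer is (D).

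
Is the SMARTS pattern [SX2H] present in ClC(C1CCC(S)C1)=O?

Yes

The pattern [SX2H] describes an aliphatic sulfur with two connections, one being H — a thiol.
The molecule carries a thiol (-SH), whose atoms satisfy every constraint of the query, so the pattern matches.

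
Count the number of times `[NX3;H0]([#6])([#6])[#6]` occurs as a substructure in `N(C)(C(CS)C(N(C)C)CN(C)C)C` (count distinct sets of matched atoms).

[NX3;H0]([#6])([#6])[#6] is the SMARTS for a tertiary amine: a trivalent nitrogen with no H, bonded to three carbons.
The molecule carries 3 separate instances of a dimethylamino group (-N(CH3)2) meeting every constraint; each maps to a distinct set of atoms, giving 3 matches.

3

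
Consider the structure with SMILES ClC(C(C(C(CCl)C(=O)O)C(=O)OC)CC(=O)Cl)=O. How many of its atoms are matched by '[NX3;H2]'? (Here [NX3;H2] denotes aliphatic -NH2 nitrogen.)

0

The query [NX3;H2] means: aliphatic N with 3 total connections, two of them H — an -NH2 nitrogen (amine or amide).
Check the 19 heavy atoms by environment: 2× C (H2, X4) → no; 3× C (H1, X4) → no; 4× C (H0, X3) → no; 4× O (H0, X1) → no; 1× O (H0, X2) → no; 1× C (H3, X4) → no; 3× Cl (H0, X1) → no; 1× O (H1, X2) → no.
No environment satisfies the query, so 0 matching atoms.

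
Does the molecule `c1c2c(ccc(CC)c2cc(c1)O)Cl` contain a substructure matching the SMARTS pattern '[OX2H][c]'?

Yes

The pattern [OX2H][c] describes a hydroxyl oxygen attached to an aromatic carbon — a phenol.
The molecule carries a hydroxyl group (-OH), whose atoms satisfy every constraint of the query, so the pattern matches.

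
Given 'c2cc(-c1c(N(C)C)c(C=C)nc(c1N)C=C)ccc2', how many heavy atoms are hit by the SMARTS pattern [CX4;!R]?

Check the 20 heavy atoms by environment: 1× n (aromatic, X2, in 6-ring) → no; 11× c (aromatic, X3, in 6-ring) → no; 4× C (X3, acyclic) → no; 2× N (X3, acyclic) → no; 2× C (X4, acyclic) → match.
That gives 2 matching atoms.

2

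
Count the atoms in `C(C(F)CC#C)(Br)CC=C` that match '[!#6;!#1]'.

2

The query [!#6;!#1] means: not carbon and not hydrogen — any heteroatom.
Check the 10 heavy atoms by environment: 8× C → no; 1× F → match; 1× Br → match.
Summing the matching environments: 1 + 1 = 2 matching atoms.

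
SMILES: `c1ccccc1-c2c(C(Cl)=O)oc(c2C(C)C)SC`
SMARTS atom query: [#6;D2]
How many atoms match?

5

The query [#6;D2] means: any carbon bonded to exactly two heavy atoms.
Check the 19 heavy atoms by environment: 1× o (aromatic, D2) → no; 5× c (aromatic, D3) → no; 5× c (aromatic, D2) → match; 2× C (D3) → no; 1× O (D1) → no; 1× Cl (D1) → no; 1× S (D2) → no; 3× C (D1) → no.
That gives 5 matching atoms.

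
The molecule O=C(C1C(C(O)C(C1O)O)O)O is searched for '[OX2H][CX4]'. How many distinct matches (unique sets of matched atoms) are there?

4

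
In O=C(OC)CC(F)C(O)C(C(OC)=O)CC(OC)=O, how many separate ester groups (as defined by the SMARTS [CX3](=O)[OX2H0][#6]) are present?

3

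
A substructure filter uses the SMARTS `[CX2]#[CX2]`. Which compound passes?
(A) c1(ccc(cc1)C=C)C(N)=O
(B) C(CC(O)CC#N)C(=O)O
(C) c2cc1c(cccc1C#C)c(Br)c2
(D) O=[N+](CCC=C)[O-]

C

[CX2]#[CX2] describes a carbon-carbon triple bond (an alkyne).
(A) has a vinyl group (-CH=CH2) but the C=C is a double bond; both carbons are CX3, not CX2.
(B) has a nitrile (-C#N) but the triple bond is C#N, not C#C.
(C) contains an ethynyl group (-C#CH), which satisfies every atom and bond constraint.
(D) has a vinyl group (-CH=CH2) but the C=C is a double bond; both carbons are CX3, not CX2.
So the answer is (C).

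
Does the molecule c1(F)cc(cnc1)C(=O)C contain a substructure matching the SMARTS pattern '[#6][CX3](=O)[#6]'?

Yes

The pattern [#6][CX3](=O)[#6] describes a carbonyl carbon (no H) flanked by two carbons — a ketone.
The molecule carries an acetyl/ketone group (-C(=O)CH3), whose atoms satisfy every constraint of the query, so the pattern matches.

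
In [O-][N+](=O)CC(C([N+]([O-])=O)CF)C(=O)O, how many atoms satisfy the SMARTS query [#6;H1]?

2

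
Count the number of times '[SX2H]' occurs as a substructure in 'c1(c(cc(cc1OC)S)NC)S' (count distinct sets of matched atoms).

2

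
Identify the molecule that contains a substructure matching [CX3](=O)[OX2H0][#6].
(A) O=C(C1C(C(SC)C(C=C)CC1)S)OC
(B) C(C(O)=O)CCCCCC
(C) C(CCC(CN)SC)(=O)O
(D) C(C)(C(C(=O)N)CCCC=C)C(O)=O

A

[CX3](=O)[OX2H0][#6] describes a carbonyl carbon bonded to an oxygen that is itself bonded to carbon (no H on that O) (an ester).
(A) contains a methyl-ester group (-C(=O)OCH3), which satisfies every atom and bond constraint.
(B) has a carboxylic acid group (-C(=O)OH) but the singly-bonded O carries H (OX2H1, not H0).
(C) has a carboxylic acid group (-C(=O)OH) but the singly-bonded O carries H (OX2H1, not H0).
(D) has a carboxylic acid group (-C(=O)OH) but the singly-bonded O carries H (OX2H1, not H0).
So the answer is (A).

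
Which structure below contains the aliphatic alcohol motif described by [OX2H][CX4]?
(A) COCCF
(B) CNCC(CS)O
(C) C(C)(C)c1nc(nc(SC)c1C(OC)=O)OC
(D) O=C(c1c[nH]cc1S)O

B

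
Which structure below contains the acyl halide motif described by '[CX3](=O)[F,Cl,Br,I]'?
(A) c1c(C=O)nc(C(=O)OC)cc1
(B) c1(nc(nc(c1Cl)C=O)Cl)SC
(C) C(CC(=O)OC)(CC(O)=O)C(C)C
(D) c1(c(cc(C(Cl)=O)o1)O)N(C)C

D

[CX3](=O)[F,Cl,Br,I] describes a carbonyl carbon bonded to a halogen (an acyl halide).
(A) has a methyl-ester group (-C(=O)OCH3) but the carbonyl is bonded to -O-C, not to a halogen.
(B) has a chloro substituent but the Cl is not on a carbonyl carbon.
(C) has a methyl-ester group (-C(=O)OCH3) but the carbonyl is bonded to -O-C, not to a halogen.
(D) contains an acyl chloride (-C(=O)Cl), which satisfies every atom and bond constraint.
So the answer is (D).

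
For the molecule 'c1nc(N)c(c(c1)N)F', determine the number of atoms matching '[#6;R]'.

Check the 9 heavy atoms by environment: 1× n (aromatic, in 6-ring) → no; 5× c (aromatic, in 6-ring) → match; 2× N (acyclic) → no; 1× F (acyclic) → no.
That gives 5 matching atoms.

5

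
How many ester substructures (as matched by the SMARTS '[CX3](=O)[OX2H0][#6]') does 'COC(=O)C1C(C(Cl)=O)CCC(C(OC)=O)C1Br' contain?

2

[CX3](=O)[OX2H0][#6] is the SMARTS for an ester: a carbonyl carbon bonded to an oxygen that is itself bonded to carbon (no H on that O).
The molecule carries 2 separate instances of a methyl-ester group (-C(=O)OCH3) meeting every constraint; each maps to a distinct set of atoms, giving 2 matches.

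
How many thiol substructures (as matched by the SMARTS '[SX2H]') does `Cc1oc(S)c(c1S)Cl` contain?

2

[SX2H] is the SMARTS for a thiol: an aliphatic sulfur with two connections, one being H.
The molecule carries 2 separate instances of a thiol (-SH) meeting every constraint; each maps to a distinct set of atoms, giving 2 matches.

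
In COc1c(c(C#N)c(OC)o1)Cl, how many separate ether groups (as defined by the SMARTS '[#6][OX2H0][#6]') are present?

[#6][OX2H0][#6] is the SMARTS for an ether: an aliphatic oxygen bridging two carbons with no H on the oxygen.
The molecule carries 2 separate instances of a methoxy ether (-OCH3) meeting every constraint; each maps to a distinct set of atoms, giving 2 matches.

2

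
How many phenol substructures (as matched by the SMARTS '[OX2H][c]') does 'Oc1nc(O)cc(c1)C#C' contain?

2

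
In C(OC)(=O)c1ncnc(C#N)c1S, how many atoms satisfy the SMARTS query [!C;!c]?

6

Check the 13 heavy atoms by environment: 2× n (aromatic) → match; 4× c (aromatic) → no; 3× C → no; 2× O → match; 1× N → match; 1× S → match.
Summing the matching environments: 2 + 2 + 1 + 1 = 6 matching atoms.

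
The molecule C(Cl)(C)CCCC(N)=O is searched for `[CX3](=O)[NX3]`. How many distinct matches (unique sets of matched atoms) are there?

[CX3](=O)[NX3] is the SMARTS for an amide: a carbonyl carbon bonded to a trivalent nitrogen.
Exactly one fragment in the molecule meets all constraints, giving 1 match.

1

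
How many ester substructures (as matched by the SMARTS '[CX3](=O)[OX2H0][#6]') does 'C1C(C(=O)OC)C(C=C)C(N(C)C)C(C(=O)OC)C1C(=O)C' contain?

2

[CX3](=O)[OX2H0][#6] is the SMARTS for an ester: a carbonyl carbon bonded to an oxygen that is itself bonded to carbon (no H on that O).
The molecule carries 2 separate instances of a methyl-ester group (-C(=O)OCH3) meeting every constraint; each maps to a distinct set of atoms, giving 2 matches.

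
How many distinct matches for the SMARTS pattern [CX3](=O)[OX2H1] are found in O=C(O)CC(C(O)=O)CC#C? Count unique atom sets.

2

[CX3](=O)[OX2H1] is the SMARTS for a carboxylic acid: an sp2 carbon double-bonded to O and single-bonded to an -OH oxygen.
The molecule carries 2 separate instances of a carboxylic acid group (-C(=O)OH) meeting every constraint; each maps to a distinct set of atoms, giving 2 matches.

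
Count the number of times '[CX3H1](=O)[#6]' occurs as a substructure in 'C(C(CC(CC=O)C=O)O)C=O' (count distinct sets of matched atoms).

[CX3H1](=O)[#6] is the SMARTS for an aldehyde: an sp2 carbon with one H, double-bonded to O and single-bonded to carbon.
The molecule carries 3 separate instances of an aldehyde (-CHO) meeting every constraint; each maps to a distinct set of atoms, giving 3 matches.

3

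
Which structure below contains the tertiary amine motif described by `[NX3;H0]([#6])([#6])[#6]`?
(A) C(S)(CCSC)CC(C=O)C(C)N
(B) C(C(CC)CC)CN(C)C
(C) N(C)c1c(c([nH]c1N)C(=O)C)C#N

B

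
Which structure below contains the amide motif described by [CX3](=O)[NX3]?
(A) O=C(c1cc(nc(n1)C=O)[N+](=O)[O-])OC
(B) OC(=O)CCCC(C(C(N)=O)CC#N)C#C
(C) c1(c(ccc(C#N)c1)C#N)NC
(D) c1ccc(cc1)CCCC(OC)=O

B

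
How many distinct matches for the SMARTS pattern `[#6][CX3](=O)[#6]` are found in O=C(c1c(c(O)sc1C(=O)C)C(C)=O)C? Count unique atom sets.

[#6][CX3](=O)[#6] is the SMARTS for a ketone: a carbonyl carbon (no H) flanked by two carbons.
The molecule carries 3 separate instances of an acetyl/ketone group (-C(=O)CH3) meeting every constraint; each maps to a distinct set of atoms, giving 3 matches.

3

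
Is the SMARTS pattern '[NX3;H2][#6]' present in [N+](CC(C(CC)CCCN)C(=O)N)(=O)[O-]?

Yes

The pattern [NX3;H2][#6] describes a trivalent nitrogen with two H attached to carbon — a primary amine.
The molecule carries a primary amino group (-NH2), whose atoms satisfy every constraint of the query, so the pattern matches.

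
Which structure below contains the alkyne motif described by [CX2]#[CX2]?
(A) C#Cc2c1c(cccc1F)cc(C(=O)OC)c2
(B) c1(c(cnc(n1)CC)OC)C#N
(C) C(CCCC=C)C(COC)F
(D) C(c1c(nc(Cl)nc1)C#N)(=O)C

[CX2]#[CX2] describes a carbon-carbon triple bond (an alkyne).
(A) contains an ethynyl group (-C#CH), which satisfies every atom and bond constraint.
(B) has a nitrile (-C#N) but the triple bond is C#N, not C#C.
(C) has a vinyl group (-CH=CH2) but the C=C is a double bond; both carbons are CX3, not CX2.
(D) has a nitrile (-C#N) but the triple bond is C#N, not C#C.
So the answer is (A).

A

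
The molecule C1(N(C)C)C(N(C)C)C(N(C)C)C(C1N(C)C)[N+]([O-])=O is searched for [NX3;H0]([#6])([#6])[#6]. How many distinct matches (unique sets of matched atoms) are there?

4

[NX3;H0]([#6])([#6])[#6] is the SMARTS for a tertiary amine: a trivalent nitrogen with no H, bonded to three carbons.
The molecule carries 4 separate instances of a dimethylamino group (-N(CH3)2) meeting every constraint; each maps to a distinct set of atoms, giving 4 matches.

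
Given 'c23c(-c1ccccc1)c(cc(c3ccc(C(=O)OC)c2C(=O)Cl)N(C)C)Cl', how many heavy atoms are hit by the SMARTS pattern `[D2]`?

The query [D2] means: atom with exactly two heavy-atom neighbours.
Check the 27 heavy atoms by environment: 8× c (aromatic, D3) → no; 8× c (aromatic, D2) → match; 2× C (D3) → no; 2× O (D1) → no; 1× O (D2) → match; 3× C (D1) → no; 2× Cl (D1) → no; 1× N (D3) → no.
Summing the matching environments: 8 + 1 = 9 matching atoms.

9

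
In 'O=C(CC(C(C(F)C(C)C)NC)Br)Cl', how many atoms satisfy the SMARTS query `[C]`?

9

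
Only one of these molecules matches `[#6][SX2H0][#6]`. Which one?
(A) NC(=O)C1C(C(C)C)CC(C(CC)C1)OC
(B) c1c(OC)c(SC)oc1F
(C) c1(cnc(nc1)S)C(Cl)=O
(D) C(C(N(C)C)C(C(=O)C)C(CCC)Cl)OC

B

[#6][SX2H0][#6] describes an aliphatic sulfur bridging two carbons with no H on the sulfur (a thioether).
(A) has a methoxy ether (-OCH3) but the bridging atom is O, not S.
(B) contains a methylthio ether (-SCH3), which satisfies every atom and bond constraint.
(C) has a thiol (-SH) but the sulfur has H1, not H0 bridging two carbons.
(D) has a methoxy ether (-OCH3) but the bridging atom is O, not S.
So the answer is (B).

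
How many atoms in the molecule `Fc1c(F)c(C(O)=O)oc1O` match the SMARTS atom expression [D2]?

1

Check the 11 heavy atoms by environment: 1× o (aromatic, D2) → match; 4× c (aromatic, D3) → no; 3× O (D1) → no; 2× F (D1) → no; 1× C (D3) → no.
That gives 1 matching atom.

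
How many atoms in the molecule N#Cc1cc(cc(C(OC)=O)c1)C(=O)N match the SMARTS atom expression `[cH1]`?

The query [cH1] means: aromatic carbon bearing exactly one hydrogen.
Check the 15 heavy atoms by environment: 3× c (aromatic, H0) → no; 3× c (aromatic, H1) → match; 3× C (H0) → no; 1× N (H0) → no; 3× O (H0) → no; 1× C (H3) → no; 1× N (H2) → no.
That gives 3 matching atoms.

3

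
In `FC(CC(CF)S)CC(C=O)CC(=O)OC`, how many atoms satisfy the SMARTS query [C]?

The query [C] means: uppercase C matches aliphatic (non-aromatic) carbon only.
Check the 16 heavy atoms by environment: 10× C → match; 3× O → no; 1× S → no; 2× F → no.
That gives 10 matching atoms.

10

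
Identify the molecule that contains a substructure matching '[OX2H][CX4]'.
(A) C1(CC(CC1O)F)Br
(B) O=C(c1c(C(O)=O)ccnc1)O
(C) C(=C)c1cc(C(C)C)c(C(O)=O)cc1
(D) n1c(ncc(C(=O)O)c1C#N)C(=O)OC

[OX2H][CX4] describes a hydroxyl oxygen bound to an sp3 (X4) carbon (an aliphatic alcohol).
(A) contains a hydroxyl group (-OH), which satisfies every atom and bond constraint.
(B) has a carboxylic acid group (-C(=O)OH) but the -OH is on a CX3 carbonyl carbon, not a CX4 carbon.
(C) has a carboxylic acid group (-C(=O)OH) but the -OH is on a CX3 carbonyl carbon, not a CX4 carbon.
(D) has a carboxylic acid group (-C(=O)OH) but the -OH is on a CX3 carbonyl carbon, not a CX4 carbon.
So the answer is (A).

A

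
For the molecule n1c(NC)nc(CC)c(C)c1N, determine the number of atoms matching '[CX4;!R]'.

4

The query [CX4;!R] means: aliphatic carbon with four total connections, not in a ring.
Check the 12 heavy atoms by environment: 2× n (aromatic, X2, in 6-ring) → no; 4× c (aromatic, X3, in 6-ring) → no; 2× N (X3, acyclic) → no; 4× C (X4, acyclic) → match.
That gives 4 matching atoms.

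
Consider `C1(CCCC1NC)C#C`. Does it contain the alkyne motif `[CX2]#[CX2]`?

Yes

The pattern [CX2]#[CX2] describes a carbon-carbon triple bond — an alkyne.
The molecule carries an ethynyl group (-C#CH), whose atoms satisfy every constraint of the query, so the pattern matches.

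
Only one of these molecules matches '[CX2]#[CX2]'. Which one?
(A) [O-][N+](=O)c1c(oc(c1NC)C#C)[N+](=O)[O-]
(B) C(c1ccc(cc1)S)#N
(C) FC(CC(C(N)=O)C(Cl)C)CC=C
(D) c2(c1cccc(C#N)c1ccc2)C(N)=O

A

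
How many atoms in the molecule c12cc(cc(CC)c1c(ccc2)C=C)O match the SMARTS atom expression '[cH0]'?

5

The query [cH0] means: aromatic carbon with no attached hydrogen (substituted or ring-fusion).
Check the 15 heavy atoms by environment: 5× c (aromatic, H0) → match; 5× c (aromatic, H1) → no; 2× C (H2) → no; 1× C (H3) → no; 1× C (H1) → no; 1× O (H1) → no.
That gives 5 matching atoms.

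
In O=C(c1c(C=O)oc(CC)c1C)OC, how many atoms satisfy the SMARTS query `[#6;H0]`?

Check the 14 heavy atoms by environment: 1× o (aromatic, H0) → no; 4× c (aromatic, H0) → match; 3× C (H3) → no; 1× C (H0) → match; 3× O (H0) → no; 1× C (H1) → no; 1× C (H2) → no.
Summing the matching environments: 4 + 1 = 5 matching atoms.

5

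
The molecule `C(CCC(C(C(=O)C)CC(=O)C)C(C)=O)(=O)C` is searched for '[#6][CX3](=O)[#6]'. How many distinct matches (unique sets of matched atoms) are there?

4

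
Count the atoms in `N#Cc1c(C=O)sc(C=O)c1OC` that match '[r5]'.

5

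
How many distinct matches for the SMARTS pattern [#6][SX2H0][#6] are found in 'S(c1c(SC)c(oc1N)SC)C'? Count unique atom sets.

3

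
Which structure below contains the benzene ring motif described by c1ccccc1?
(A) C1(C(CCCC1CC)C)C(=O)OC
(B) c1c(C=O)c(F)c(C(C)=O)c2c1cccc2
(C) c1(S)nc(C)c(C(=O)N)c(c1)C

B

c1ccccc1 describes six aromatic carbons in a ring (a benzene ring).
(A) has a methyl group (-CH3) but no six-membered all-carbon aromatic ring is present.
(B) contains the required atom environment, so the pattern matches.
(C) has a methyl group (-CH3) but no six-membered all-carbon aromatic ring is present.
So the answer is (B).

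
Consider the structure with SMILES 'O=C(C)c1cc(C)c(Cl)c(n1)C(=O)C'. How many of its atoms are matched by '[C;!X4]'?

2

The query [C;!X4] means: aliphatic carbon that does not have four total connections.
Check the 14 heavy atoms by environment: 1× n (aromatic, X2) → no; 5× c (aromatic, X3) → no; 2× C (X3) → match; 2× O (X1) → no; 3× C (X4) → no; 1× Cl (X1) → no.
That gives 2 matching atoms.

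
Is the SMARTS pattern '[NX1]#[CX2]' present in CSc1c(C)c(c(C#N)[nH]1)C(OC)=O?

Yes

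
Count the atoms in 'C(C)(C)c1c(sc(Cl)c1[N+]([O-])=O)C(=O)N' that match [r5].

Check the 15 heavy atoms by environment: 1× s (aromatic, in 5-ring) → match; 4× c (aromatic, in 5-ring) → match; 1× N (charge +1, acyclic) → no; 1× O (charge -1, acyclic) → no; 2× O (acyclic) → no; 4× C (acyclic) → no; 1× N (acyclic) → no; 1× Cl (acyclic) → no.
Summing the matching environments: 1 + 4 = 5 matching atoms.

5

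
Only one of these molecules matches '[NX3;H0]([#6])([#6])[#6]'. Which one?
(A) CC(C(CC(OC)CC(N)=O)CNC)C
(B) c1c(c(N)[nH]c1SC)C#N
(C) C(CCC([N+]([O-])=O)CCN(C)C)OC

C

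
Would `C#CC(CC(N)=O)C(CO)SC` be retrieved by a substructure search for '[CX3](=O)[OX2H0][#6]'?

No

The pattern [CX3](=O)[OX2H0][#6] describes a carbonyl carbon bonded to an oxygen that is itself bonded to carbon (no H on that O) — an ester.
The closest candidate here is a primary amide (-C(=O)NH2), but the carbonyl is bonded to N, not to an O-C linkage. No other fragment satisfies the full query, so there is no match.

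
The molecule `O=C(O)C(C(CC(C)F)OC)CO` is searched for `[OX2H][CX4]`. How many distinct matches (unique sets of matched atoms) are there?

1

[OX2H][CX4] is the SMARTS for an aliphatic alcohol: a hydroxyl oxygen bound to an sp3 (X4) carbon.
Exactly one fragment in the molecule meets all constraints, giving 1 match.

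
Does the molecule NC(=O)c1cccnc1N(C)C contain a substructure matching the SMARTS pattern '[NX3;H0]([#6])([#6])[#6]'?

Yes

The pattern [NX3;H0]([#6])([#6])[#6] describes a trivalent nitrogen with no H, bonded to three carbons — a tertiary amine.
The molecule carries a dimethylamino group (-N(CH3)2), whose atoms satisfy every constraint of the query, so the pattern matches.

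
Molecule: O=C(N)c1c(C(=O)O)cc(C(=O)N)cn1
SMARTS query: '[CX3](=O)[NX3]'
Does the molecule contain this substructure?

Yes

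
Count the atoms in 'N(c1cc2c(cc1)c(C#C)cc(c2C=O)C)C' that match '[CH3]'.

The query [CH3] means: aliphatic carbon with exactly three hydrogens.
Check the 17 heavy atoms by environment: 6× c (aromatic, H0) → no; 4× c (aromatic, H1) → no; 1× N (H1) → no; 2× C (H3) → match; 2× C (H1) → no; 1× O (H0) → no; 1× C (H0) → no.
That gives 2 matching atoms.

2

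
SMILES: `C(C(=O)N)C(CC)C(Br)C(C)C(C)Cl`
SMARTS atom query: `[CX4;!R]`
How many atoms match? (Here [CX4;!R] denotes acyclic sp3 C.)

9

The query [CX4;!R] means: aliphatic carbon with four total connections, not in a ring.
Check the 14 heavy atoms by environment: 9× C (X4, acyclic) → match; 1× Br (X1, acyclic) → no; 1× Cl (X1, acyclic) → no; 1× C (X3, acyclic) → no; 1× O (X1, acyclic) → no; 1× N (X3, acyclic) → no.
That gives 9 matching atoms.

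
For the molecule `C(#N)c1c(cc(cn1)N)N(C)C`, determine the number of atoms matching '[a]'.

6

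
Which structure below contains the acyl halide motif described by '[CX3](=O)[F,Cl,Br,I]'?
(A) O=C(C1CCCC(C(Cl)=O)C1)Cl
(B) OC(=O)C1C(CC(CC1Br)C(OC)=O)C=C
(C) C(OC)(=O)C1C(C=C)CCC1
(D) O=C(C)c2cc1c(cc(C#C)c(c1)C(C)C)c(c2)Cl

A

[CX3](=O)[F,Cl,Br,I] describes a carbonyl carbon bonded to a halogen (an acyl halide).
(A) contains an acyl chloride (-C(=O)Cl), which satisfies every atom and bond constraint.
(B) has a carboxylic acid group (-C(=O)OH) but the carbonyl is bonded to -OH, not to a halogen.
(C) has a methyl-ester group (-C(=O)OCH3) but the carbonyl is bonded to -O-C, not to a halogen.
(D) has a chloro substituent but the Cl is not on a carbonyl carbon.
So the answer is (A).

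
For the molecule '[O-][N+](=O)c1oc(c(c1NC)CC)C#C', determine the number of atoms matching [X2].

The query [X2] means: any atom with exactly two total connections (bonds + H).
Check the 14 heavy atoms by environment: 1× o (aromatic, X2) → match; 4× c (aromatic, X3) → no; 3× C (X4) → no; 2× C (X2) → match; 1× N (charge +1, X3) → no; 1× O (charge -1, X1) → no; 1× O (X1) → no; 1× N (X3) → no.
Summing the matching environments: 1 + 2 = 3 matching atoms.

3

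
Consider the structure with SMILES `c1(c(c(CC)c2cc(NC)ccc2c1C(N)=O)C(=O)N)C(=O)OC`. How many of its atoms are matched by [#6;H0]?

The query [#6;H0] means: any carbon with no attached hydrogen.
Check the 24 heavy atoms by environment: 7× c (aromatic, H0) → match; 3× c (aromatic, H1) → no; 1× N (H1) → no; 3× C (H3) → no; 3× C (H0) → match; 4× O (H0) → no; 2× N (H2) → no; 1× C (H2) → no.
Summing the matching environments: 7 + 3 = 10 matching atoms.

10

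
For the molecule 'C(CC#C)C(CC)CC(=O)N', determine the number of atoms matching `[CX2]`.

The query [CX2] means: C with X2: aliphatic carbon with exactly 2 total connections.
Check the 11 heavy atoms by environment: 6× C (X4) → no; 2× C (X2) → match; 1× C (X3) → no; 1× O (X1) → no; 1× N (X3) → no.
That gives 2 matching atoms.

2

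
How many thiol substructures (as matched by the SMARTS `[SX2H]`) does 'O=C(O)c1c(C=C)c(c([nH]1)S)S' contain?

[SX2H] is the SMARTS for a thiol: an aliphatic sulfur with two connections, one being H.
The molecule carries 2 separate instances of a thiol (-SH) meeting every constraint; each maps to a distinct set of atoms, giving 2 matches.

2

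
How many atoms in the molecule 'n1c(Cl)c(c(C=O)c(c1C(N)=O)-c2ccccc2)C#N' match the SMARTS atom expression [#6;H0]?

8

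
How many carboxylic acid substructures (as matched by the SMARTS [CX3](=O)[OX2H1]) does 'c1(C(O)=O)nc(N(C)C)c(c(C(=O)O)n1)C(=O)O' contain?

3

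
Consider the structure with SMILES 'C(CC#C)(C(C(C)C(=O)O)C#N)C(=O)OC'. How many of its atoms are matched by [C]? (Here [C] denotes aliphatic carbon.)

11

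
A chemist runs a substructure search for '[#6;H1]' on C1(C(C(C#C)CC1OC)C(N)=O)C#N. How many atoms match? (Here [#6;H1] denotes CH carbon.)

5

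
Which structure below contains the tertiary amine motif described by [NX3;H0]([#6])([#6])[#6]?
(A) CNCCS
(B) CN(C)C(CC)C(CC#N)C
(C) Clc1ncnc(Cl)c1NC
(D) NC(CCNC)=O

B

[NX3;H0]([#6])([#6])[#6] describes a trivalent nitrogen with no H, bonded to three carbons (a tertiary amine).
(A) has an N-methylamino group (-NHCH3) but the nitrogen still has one H (H1), not H0.
(B) contains a dimethylamino group (-N(CH3)2), which satisfies every atom and bond constraint.
(C) has an N-methylamino group (-NHCH3) but the nitrogen still has one H (H1), not H0.
(D) has a primary amide (-C(=O)NH2) but the amide nitrogen has H2 and only one carbon neighbour.
So the answer is (B).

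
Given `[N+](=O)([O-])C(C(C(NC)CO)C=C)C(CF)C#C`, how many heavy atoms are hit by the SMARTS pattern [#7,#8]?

Check the 17 heavy atoms by environment: 11× C → no; 1× N (charge +1) → match; 1× O (charge -1) → match; 2× O → match; 1× N → match; 1× F → no.
Summing the matching environments: 1 + 1 + 2 + 1 = 5 matching atoms.

5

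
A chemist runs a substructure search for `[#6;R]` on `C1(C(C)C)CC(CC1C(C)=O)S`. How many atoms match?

Check the 12 heavy atoms by environment: 5× C (in 5-ring) → match; 5× C (acyclic) → no; 1× O (acyclic) → no; 1× S (acyclic) → no.
That gives 5 matching atoms.

5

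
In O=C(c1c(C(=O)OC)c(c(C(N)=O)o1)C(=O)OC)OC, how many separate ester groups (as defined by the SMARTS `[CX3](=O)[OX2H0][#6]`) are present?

3

[CX3](=O)[OX2H0][#6] is the SMARTS for an ester: a carbonyl carbon bonded to an oxygen that is itself bonded to carbon (no H on that O).
The molecule carries 3 separate instances of a methyl-ester group (-C(=O)OCH3) meeting every constraint; each maps to a distinct set of atoms, giving 3 matches.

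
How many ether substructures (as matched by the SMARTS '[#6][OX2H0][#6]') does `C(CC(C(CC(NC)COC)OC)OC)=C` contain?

3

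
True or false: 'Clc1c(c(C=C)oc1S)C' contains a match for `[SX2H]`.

The pattern [SX2H] describes an aliphatic sulfur with two connections, one being H — a thiol.
The molecule carries a thiol (-SH), whose atoms satisfy every constraint of the query, so the pattern matches.

True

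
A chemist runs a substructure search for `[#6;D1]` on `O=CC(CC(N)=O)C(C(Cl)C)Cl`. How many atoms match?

The query [#6;D1] means: carbon bonded to exactly one heavy atom.
Check the 12 heavy atoms by environment: 1× C (D1) → match; 4× C (D3) → no; 2× C (D2) → no; 2× Cl (D1) → no; 2× O (D1) → no; 1× N (D1) → no.
That gives 1 matching atom.

1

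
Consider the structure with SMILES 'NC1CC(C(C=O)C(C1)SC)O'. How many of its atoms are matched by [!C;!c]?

4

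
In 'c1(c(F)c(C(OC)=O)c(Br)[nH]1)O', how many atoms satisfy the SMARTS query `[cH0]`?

The query [cH0] means: aromatic carbon with no attached hydrogen (substituted or ring-fusion).
Check the 12 heavy atoms by environment: 1× n (aromatic, H1) → no; 4× c (aromatic, H0) → match; 1× Br (H0) → no; 1× F (H0) → no; 1× O (H1) → no; 1× C (H0) → no; 2× O (H0) → no; 1× C (H3) → no.
That gives 4 matching atoms.

4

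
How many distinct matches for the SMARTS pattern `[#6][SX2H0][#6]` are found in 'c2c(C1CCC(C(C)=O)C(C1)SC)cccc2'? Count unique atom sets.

1

[#6][SX2H0][#6] is the SMARTS for a thioether: an aliphatic sulfur bridging two carbons with no H on the sulfur.
Exactly one fragment in the molecule meets all constraints, giving 1 match.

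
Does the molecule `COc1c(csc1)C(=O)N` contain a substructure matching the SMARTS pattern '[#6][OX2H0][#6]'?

Yes

The pattern [#6][OX2H0][#6] describes an aliphatic oxygen bridging two carbons with no H on the oxygen — an ether.
The molecule carries a methoxy ether (-OCH3), whose atoms satisfy every constraint of the query, so the pattern matches.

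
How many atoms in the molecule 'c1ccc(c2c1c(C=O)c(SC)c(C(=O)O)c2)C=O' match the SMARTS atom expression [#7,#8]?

4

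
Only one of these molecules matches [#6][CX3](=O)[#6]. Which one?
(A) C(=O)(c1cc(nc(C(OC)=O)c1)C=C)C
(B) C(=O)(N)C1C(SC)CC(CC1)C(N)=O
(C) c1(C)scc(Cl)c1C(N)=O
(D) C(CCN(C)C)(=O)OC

A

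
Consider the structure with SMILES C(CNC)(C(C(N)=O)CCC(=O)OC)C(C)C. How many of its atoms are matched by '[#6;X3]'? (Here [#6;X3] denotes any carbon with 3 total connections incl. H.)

2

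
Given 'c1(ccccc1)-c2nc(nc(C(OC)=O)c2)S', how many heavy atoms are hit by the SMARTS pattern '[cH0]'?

4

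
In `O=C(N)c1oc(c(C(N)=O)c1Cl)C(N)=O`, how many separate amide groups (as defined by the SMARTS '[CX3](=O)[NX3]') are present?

3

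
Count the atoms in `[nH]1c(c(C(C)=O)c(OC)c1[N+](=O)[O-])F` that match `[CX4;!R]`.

2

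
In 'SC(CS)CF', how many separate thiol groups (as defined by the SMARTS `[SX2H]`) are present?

[SX2H] is the SMARTS for a thiol: an aliphatic sulfur with two connections, one being H.
The molecule carries 2 separate instances of a thiol (-SH) meeting every constraint; each maps to a distinct set of atoms, giving 2 matches.

2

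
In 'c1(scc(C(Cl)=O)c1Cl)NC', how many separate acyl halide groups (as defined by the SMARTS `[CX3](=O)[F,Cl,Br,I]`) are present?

1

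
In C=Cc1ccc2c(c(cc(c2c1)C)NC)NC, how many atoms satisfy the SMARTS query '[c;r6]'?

Check the 17 heavy atoms by environment: 10× c (aromatic, in 6-ring) → match; 2× N (acyclic) → no; 5× C (acyclic) → no.
That gives 10 matching atoms.

10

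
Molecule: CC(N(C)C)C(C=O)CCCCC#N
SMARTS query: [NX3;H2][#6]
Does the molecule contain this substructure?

The pattern [NX3;H2][#6] describes a trivalent nitrogen with two H attached to carbon — a primary amine.
The closest candidate here is a dimethylamino group (-N(CH3)2), but the nitrogen has H0, not H2. No other fragment satisfies the full query, so there is no match.

No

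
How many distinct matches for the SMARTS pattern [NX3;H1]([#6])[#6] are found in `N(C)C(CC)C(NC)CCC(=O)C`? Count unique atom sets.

[NX3;H1]([#6])[#6] is the SMARTS for a secondary amine: a trivalent nitrogen with one H, bonded to two carbons.
The molecule carries 2 separate instances of an N-methylamino group (-NHCH3) meeting every constraint; each maps to a distinct set of atoms, giving 2 matches.

2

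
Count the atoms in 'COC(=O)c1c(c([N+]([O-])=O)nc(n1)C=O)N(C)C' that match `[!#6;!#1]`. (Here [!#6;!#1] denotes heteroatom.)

9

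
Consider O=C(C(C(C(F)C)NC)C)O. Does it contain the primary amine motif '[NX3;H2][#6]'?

The pattern [NX3;H2][#6] describes a trivalent nitrogen with two H attached to carbon — a primary amine.
The closest candidate here is an N-methylamino group (-NHCH3), but the nitrogen bears two carbons and only one H (H1), not H2. No other fragment satisfies the full query, so there is no match.

No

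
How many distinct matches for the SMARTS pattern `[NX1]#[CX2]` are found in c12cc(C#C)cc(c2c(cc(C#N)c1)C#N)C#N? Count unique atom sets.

[NX1]#[CX2] is the SMARTS for a nitrile: a nitrogen triple-bonded to a two-connected carbon.
The molecule carries 3 separate instances of a nitrile (-C#N) meeting every constraint; each maps to a distinct set of atoms, giving 3 matches.

3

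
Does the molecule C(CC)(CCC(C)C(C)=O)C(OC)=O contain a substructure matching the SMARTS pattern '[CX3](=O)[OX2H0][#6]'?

Yes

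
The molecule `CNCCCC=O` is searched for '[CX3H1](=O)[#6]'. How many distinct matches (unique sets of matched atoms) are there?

1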